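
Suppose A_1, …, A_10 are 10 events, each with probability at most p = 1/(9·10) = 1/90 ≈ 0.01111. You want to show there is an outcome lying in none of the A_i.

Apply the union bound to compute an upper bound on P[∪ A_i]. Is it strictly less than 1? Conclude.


Union bound: P[∪_{i=1}^{10} A_i] ≤ Σ_i P[A_i] ≤ 10·p = 10·(1/90) = 1/9.
Numerically: 1/9 ≈ 0.11111.
Is 1/9 < 1? YES.
Since P[∪ A_i] ≤ 1/9 < 1, the complement has P[∩ A_i^c] ≥ 1 − 1/9 = 8/9 > 0, so some outcome avoids every A_i.

10·p = 1/9 ≈ 0.11111; existence CERTIFIED by the union bound.


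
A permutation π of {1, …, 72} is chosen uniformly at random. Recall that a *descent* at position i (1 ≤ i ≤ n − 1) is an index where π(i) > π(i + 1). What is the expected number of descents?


Write X = Σ X_I over i = 1, …, 71, with X_I the indicator of one descent.
There are 71 indicators.
For each fixed i, the pair (π(i), π(i+1)) is a uniformly random ordered pair of distinct values from {1, …, 72}; by symmetry P[π(i) > π(i+1)] = 1/2.
By linearity: E[X] = 71 · (1/2) = (72 − 1) · (1/2) = 71/2 ≈ 35.500000.

E[X] = 71/2 = 35.500000.


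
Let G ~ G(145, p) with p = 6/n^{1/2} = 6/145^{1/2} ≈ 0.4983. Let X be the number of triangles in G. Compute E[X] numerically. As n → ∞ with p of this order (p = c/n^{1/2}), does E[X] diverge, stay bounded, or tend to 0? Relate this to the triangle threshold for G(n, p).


Number of potential triangles: C(145, 3) = 497640.
Each occurs with probability p³ ≈ (0.4983)³ ≈ 1.237091e-01.
By linearity: E[X] = C(145, 3)·p³ ≈ 497640 · 1.237091e-01 ≈ 61562.6108.
Since α = 1/2 < 1, p = c/n^{1/2} ≫ 1/n is above the triangle threshold p ~ 1/n. Asymptotically E[X] ~ (c³/6)·n^{3(1−α)} = (6³/6)·n^{1.5} → ∞; triangles are abundant w.h.p.

E[X] ≈ 61562.6108; in regime p = Θ(1/n^{1/2}) E[X] diverges (above the triangle threshold p ~ 1/n).


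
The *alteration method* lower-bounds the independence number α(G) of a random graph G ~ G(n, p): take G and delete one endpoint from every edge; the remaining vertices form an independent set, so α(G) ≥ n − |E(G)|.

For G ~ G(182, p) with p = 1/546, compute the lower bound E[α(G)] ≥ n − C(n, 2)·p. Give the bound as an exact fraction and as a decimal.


E[|E(G)|] = C(182, 2)·p = 16471 · (1/546) = 181/6.
E[α(G)] ≥ n − E[|E(G)|] = 182 − 181/6 = 911/6.
Numerically: ≈ 151.8333.
(This is only a lower bound; the true E[α(G)] may be larger.)

E[α(G)] ≥ 911/6 ≈ 151.8333.


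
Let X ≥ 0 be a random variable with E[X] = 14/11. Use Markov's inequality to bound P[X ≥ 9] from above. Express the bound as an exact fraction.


μ = E[X] = 14/11, a = 9.
Markov: P[X ≥ 9] ≤ μ/a = (14/11)/9 = 14/99.
Numerically: ≈ 0.141414.
(Since a = 9 > μ = 1.272727, the bound 14/99 is < 1 and informative.)

P[X ≥ 9] ≤ 14/99 ≈ 0.141414.


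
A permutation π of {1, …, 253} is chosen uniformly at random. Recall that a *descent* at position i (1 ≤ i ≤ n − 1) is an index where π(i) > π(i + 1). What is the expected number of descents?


Write X = Σ X_I over i = 1, …, 252, with X_I the indicator of one descent.
There are 252 indicators.
For each fixed i, the pair (π(i), π(i+1)) is a uniformly random ordered pair of distinct values from {1, …, 253}; by symmetry P[π(i) > π(i+1)] = 1/2.
By linearity: E[X] = 252 · (1/2) = (253 − 1) · (1/2) = 126 ≈ 126.0000.

E[X] = 126 = 126.0000.


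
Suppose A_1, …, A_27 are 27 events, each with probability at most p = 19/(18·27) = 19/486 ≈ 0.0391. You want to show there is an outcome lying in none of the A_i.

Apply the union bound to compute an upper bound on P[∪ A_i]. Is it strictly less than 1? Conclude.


Union bound: P[∪_{i=1}^{27} A_i] ≤ Σ_i P[A_i] ≤ 27·p = 27·(19/486) = 19/18.
Numerically: 19/18 ≈ 1.0556.
Is 19/18 < 1? NO.
Since the bound 19/18 is ≥ 1, the union bound is uninformative here; it does NOT by itself certify existence.

27·p = 19/18 ≈ 1.0556; existence NOT certified by the union bound.


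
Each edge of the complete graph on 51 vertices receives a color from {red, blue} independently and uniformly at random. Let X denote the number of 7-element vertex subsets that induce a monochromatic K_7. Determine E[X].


Let X = Σ_S X_S over the C(51, 7) = 115775100 subsets S of size 7, where X_S = 1 if the K_7 on S is monochromatic.
For a fixed S, the K_7 on S has C(7, 2) = 21 edges. P[all 21 edges red] = (1/2)^21, and likewise for blue, so P[monochromatic] = 2·(1/2)^21 = 2^{1 − 21} = 1/1048576.
By linearity of expectation: E[X] = C(51, 7) · 2^{1 − 21} = 115775100 · 1/1048576 = 28943775/262144.
Numerically: E[X] ≈ 110.4117.

E[X] = C(51,7)·2^(1−C(7,2)) = 28943775/262144 ≈ 110.4117.


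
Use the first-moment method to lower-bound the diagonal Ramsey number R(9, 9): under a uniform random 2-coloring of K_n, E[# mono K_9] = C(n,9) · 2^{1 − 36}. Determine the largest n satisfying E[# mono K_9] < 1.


We need C(n, 9) · 2^{1 − 36} < 1, i.e. C(n, 9) < 2^{36 − 1} = 34359738368.
Check values of n near the boundary:
  n = 63: C(63, 9) = 23667689815; 23667689815 < 34359738368? YES
  n = 64: C(64, 9) = 27540584512; 27540584512 < 34359738368? YES
  n = 65: C(65, 9) = 31966749880; 31966749880 < 34359738368? YES
  n = 66: C(66, 9) = 37014131440; 37014131440 < 34359738368? NO
The largest n with C(n, 9) < 34359738368 is n = 65 (where E[X] = 3995843735/4294967296 ≈ 0.9303549). Hence R(9, 9) > 65, i.e. R(9, 9) ≥ 66.

Largest n = 65; hence R(9, 9) > 65.


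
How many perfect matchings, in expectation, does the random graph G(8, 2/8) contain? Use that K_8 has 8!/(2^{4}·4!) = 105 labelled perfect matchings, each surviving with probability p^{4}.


K_8 has 8!/(2^{4}·4!) = 105 labelled perfect matchings.
For each such perfect matching H, let X_H = 1 if all 4 edges of H are present in G. Then P[X_H = 1] = p^{4} = (1/4)^{4} = 1/256.
Summing the indicators: E[X] = Σ_H E[X_H] = 105 · p^{4} = 105 · 1/256 = 105/256.
Numerically: E[X] ≈ 0.410156.

E[X] = 105 · (1/4)^{4} = 105/256 ≈ 0.410156.


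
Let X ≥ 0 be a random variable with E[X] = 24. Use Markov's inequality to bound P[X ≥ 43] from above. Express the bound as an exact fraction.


μ = E[X] = 24, a = 43.
Markov: P[X ≥ 43] ≤ μ/a = (24)/43 = 24/43.
Numerically: ≈ 0.5581.
(Since a = 43 > μ = 24.0000, the bound 24/43 is < 1 and informative.)

P[X ≥ 43] ≤ 24/43 ≈ 0.5581.


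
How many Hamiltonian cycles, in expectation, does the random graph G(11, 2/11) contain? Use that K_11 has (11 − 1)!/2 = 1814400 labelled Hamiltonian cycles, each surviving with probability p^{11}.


K_11 has (11 − 1)!/2 = 1814400 labelled Hamiltonian cycles.
For each such Hamiltonian cycle H, let X_H = 1 if all 11 edges of H are present in G. Then P[X_H = 1] = p^{11} = (2/11)^{11} = 2048/285311670611.
By linearity of expectation: E[X] = Σ_H E[X_H] = 1814400 · p^{11} = 1814400 · 2048/285311670611 = 3715891200/285311670611.
Numerically: E[X] ≈ 0.013.

E[X] = 1814400 · (2/11)^{11} = 3715891200/285311670611 ≈ 0.013.


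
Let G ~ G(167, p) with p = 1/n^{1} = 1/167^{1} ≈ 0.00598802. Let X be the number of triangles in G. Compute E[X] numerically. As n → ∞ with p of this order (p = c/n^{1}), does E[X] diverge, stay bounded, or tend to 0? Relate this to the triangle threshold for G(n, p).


Number of potential triangles: C(167, 3) = 762355.
Each occurs with probability p³ ≈ (0.00598802)³ ≈ 2.14709167e-07.
By linearity: E[X] = C(167, 3)·p³ ≈ 762355 · 2.14709167e-07 ≈ 0.163685.
Here α = 1, so p = 1/n is exactly at the triangle threshold p ~ 1/n. Asymptotically E[X] → c³/6 = 1³/6 = 1/6 ≈ 0.166667, a bounded constant. In this regime the triangle count is asymptotically Poisson(c³/6).

E[X] ≈ 0.163685; in regime p = Θ(1/n^{1}) E[X] stays bounded (at the triangle threshold p ~ 1/n).


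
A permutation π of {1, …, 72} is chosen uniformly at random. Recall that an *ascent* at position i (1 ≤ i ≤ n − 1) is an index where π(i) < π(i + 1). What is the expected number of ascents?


Write X = Σ X_I over i = 1, …, 71, with X_I the indicator of one ascent.
There are 71 indicators.
For each fixed i, the pair (π(i), π(i+1)) is a uniformly random ordered pair of distinct values from {1, …, 72}; by symmetry P[π(i) < π(i+1)] = 1/2.
By linearity: E[X] = 71 · (1/2) = (72 − 1) · (1/2) = 71/2 ≈ 35.500.

E[X] = 71/2 = 35.500.


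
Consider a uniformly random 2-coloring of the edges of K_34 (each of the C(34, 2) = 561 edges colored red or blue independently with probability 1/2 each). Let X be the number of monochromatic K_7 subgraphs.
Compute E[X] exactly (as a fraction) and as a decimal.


Let X = Σ_S X_S over the C(34, 7) = 5379616 subsets S of size 7, where X_S = 1 if the K_7 on S is monochromatic.
For a fixed S, the K_7 on S has C(7, 2) = 21 edges. P[all 21 edges red] = (1/2)^21, and likewise for blue, so P[monochromatic] = 2·(1/2)^21 = 2^{1 − 21} = 1/1048576.
By linearity: E[X] = C(34, 7) · 2^{1 − 21} = 5379616 · 1/1048576 = 168113/32768.
Numerically: E[X] ≈ 5.1304.

E[X] = C(34,7)·2^(1−C(7,2)) = 168113/32768 ≈ 5.1304.


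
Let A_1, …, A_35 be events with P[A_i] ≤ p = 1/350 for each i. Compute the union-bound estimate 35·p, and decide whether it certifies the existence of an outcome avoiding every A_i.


Union bound: P[∪_{i=1}^{35} A_i] ≤ Σ_i P[A_i] ≤ 35·p = 35·(1/350) = 1/10.
Numerically: 1/10 ≈ 0.1000.
Is 1/10 < 1? YES.
Since P[∪ A_i] ≤ 1/10 < 1, the complement has P[∩ A_i^c] ≥ 1 − 1/10 = 9/10 > 0, so some outcome avoids every A_i.

35·p = 1/10 ≈ 0.1000; existence CERTIFIED by the union bound.


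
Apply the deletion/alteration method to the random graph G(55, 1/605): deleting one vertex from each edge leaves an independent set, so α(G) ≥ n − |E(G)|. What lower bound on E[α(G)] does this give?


E[|E(G)|] = C(55, 2)·p = 1485 · (1/605) = 27/11.
E[α(G)] ≥ n − E[|E(G)|] = 55 − 27/11 = 578/11.
Numerically: ≈ 52.545.
(This is only a lower bound; the true E[α(G)] may be larger.)

E[α(G)] ≥ 578/11 ≈ 52.545.


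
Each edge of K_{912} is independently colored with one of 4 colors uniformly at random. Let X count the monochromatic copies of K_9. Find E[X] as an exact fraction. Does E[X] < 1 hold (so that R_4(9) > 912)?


E[X] = C(912, 9) · 4^{1 − 36} = 1156095740032081475120 · 4^{−35} = 1156095740032081475120/1180591620717411303424.
As a reduced fraction: E[X] = 72255983752005092195/73786976294838206464 ≈ 0.97925.
Is E[X] < 1? YES.
Since E[X] < 1, there exists a 4-coloring of K_{912} with no monochromatic K_9; hence R_4(9) > 912.

E[X] = 72255983752005092195/73786976294838206464 ≈ 0.97925; E[X] < 1, so R_4(9) > 912.


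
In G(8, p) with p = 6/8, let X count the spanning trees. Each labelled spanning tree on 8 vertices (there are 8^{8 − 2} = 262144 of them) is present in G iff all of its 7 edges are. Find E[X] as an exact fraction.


K_8 has 8^{8 − 2} = 262144 labelled spanning trees.
For each such spanning tree H, let X_H = 1 if all 7 edges of H are present in G. Then P[X_H = 1] = p^{7} = (3/4)^{7} = 2187/16384.
By linearity: E[X] = Σ_H E[X_H] = 262144 · p^{7} = 262144 · 2187/16384 = 34992.
Numerically: E[X] ≈ 3.5e+04.

E[X] = 262144 · (3/4)^{7} = 34992 ≈ 3.5e+04.


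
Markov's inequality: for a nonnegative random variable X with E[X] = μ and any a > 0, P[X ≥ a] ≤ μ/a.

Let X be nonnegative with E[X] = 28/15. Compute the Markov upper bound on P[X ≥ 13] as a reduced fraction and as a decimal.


μ = E[X] = 28/15, a = 13.
Markov: P[X ≥ 13] ≤ μ/a = (28/15)/13 = 28/195.
Numerically: ≈ 0.144.
(Since a = 13 > μ = 1.867, the bound 28/195 is < 1 and informative.)

P[X ≥ 13] ≤ 28/195 ≈ 0.144.


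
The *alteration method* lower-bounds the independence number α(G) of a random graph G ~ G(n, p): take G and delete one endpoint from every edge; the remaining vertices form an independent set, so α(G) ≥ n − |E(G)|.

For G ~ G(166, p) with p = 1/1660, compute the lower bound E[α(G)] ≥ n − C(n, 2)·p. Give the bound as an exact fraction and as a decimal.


E[|E(G)|] = C(166, 2)·p = 13695 · (1/1660) = 33/4.
E[α(G)] ≥ n − E[|E(G)|] = 166 − 33/4 = 631/4.
Numerically: ≈ 157.750.
(This is only a lower bound; the true E[α(G)] may be larger.)

E[α(G)] ≥ 631/4 ≈ 157.750.


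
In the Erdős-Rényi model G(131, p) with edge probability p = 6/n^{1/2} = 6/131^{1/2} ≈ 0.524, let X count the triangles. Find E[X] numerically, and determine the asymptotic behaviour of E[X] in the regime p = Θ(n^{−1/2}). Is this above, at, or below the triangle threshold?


Number of potential triangles: C(131, 3) = 366145.
Each occurs with probability p³ ≈ (0.524)³ ≈ 1.44061e-01.
By linearity: E[X] = C(131, 3)·p³ ≈ 366145 · 1.44061e-01 ≈ 52747.261.
Since α = 1/2 < 1, p = c/n^{1/2} ≫ 1/n is above the triangle threshold p ~ 1/n. Asymptotically E[X] ~ (c³/6)·n^{3(1−α)} = (6³/6)·n^{1.5} → ∞; triangles are abundant w.h.p.

E[X] ≈ 52747.261; in regime p = Θ(1/n^{1/2}) E[X] diverges (above the triangle threshold p ~ 1/n).


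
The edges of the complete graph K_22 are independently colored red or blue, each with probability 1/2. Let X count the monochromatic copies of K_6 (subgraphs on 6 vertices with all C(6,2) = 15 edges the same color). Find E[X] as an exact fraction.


Let X = Σ_S X_S over the C(22, 6) = 74613 subsets S of size 6, where X_S = 1 if the K_6 on S is monochromatic.
For a fixed S, the K_6 on S has C(6, 2) = 15 edges. P[all 15 edges red] = (1/2)^15, and likewise for blue, so P[monochromatic] = 2·(1/2)^15 = 2^{1 − 15} = 1/16384.
Summing: E[X] = C(22, 6) · 2^{1 − 15} = 74613 · 1/16384 = 74613/16384.
Numerically: E[X] ≈ 4.55402.

E[X] = C(22,6)·2^(1−C(6,2)) = 74613/16384 ≈ 4.55402.


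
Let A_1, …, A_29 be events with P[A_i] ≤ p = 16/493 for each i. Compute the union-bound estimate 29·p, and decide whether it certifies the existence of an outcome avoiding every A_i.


Union bound: P[∪_{i=1}^{29} A_i] ≤ Σ_i P[A_i] ≤ 29·p = 29·(16/493) = 16/17.
Numerically: 16/17 ≈ 0.941.
Is 16/17 < 1? YES.
Since P[∪ A_i] ≤ 16/17 < 1, the complement has P[∩ A_i^c] ≥ 1 − 16/17 = 1/17 > 0, so some outcome avoids every A_i.

29·p = 16/17 ≈ 0.941; existence CERTIFIED by the union bound.


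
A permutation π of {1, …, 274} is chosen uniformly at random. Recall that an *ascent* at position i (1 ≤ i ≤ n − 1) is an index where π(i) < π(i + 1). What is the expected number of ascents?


Write X = Σ X_I over i = 1, …, 273, with X_I the indicator of one ascent.
There are 273 indicators.
For each fixed i, the pair (π(i), π(i+1)) is a uniformly random ordered pair of distinct values from {1, …, 274}; by symmetry P[π(i) < π(i+1)] = 1/2.
By linearity: E[X] = 273 · (1/2) = (274 − 1) · (1/2) = 273/2 ≈ 136.500.

E[X] = 273/2 = 136.500.


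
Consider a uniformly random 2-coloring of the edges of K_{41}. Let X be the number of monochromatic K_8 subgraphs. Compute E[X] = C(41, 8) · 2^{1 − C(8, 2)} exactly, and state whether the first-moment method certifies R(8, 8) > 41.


E[X] = C(41, 8) · 2^{1 − 28} = 95548245 · 2^{−27} = 95548245/134217728.
As a reduced fraction: E[X] = 95548245/134217728 ≈ 0.7119.
Is E[X] < 1? YES.
Since E[X] < 1, there exists a 2-coloring of K_{41} with no monochromatic K_8; hence R(8, 8) > 41.

E[X] = 95548245/134217728 ≈ 0.7119; E[X] < 1, so R(8, 8) > 41.


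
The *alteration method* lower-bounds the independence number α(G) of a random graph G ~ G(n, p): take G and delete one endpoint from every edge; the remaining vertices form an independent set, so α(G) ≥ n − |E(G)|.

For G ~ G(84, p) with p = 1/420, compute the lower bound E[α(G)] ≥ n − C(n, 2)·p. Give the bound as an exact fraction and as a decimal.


E[|E(G)|] = C(84, 2)·p = 3486 · (1/420) = 83/10.
E[α(G)] ≥ n − E[|E(G)|] = 84 − 83/10 = 757/10.
Numerically: ≈ 75.700.
(This is only a lower bound; the true E[α(G)] may be larger.)

E[α(G)] ≥ 757/10 ≈ 75.700.


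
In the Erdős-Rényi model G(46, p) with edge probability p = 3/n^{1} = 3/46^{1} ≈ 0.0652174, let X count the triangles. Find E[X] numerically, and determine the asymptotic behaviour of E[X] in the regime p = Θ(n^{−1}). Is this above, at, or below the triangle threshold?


Number of potential triangles: C(46, 3) = 15180.
Each occurs with probability p³ ≈ (0.0652174)³ ≈ 2.77389661e-04.
By linearity: E[X] = C(46, 3)·p³ ≈ 15180 · 2.77389661e-04 ≈ 4.210775.
Here α = 1, so p = 3/n is exactly at the triangle threshold p ~ 1/n. Asymptotically E[X] → c³/6 = 3³/6 = 9/2 ≈ 4.500000, a bounded constant. In this regime the triangle count is asymptotically Poisson(c³/6).

E[X] ≈ 4.210775; in regime p = Θ(1/n^{1}) E[X] stays bounded (at the triangle threshold p ~ 1/n).


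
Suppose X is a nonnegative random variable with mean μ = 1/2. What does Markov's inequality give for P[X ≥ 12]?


μ = E[X] = 1/2, a = 12.
Markov: P[X ≥ 12] ≤ μ/a = (1/2)/12 = 1/24.
Numerically: ≈ 0.0417.
(Since a = 12 > μ = 0.5000, the bound 1/24 is < 1 and informative.)

P[X ≥ 12] ≤ 1/24 ≈ 0.0417.


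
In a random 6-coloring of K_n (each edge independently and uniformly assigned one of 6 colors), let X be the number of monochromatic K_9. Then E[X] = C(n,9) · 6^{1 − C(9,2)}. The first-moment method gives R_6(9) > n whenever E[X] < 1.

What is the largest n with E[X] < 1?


We need C(n, 9) · 6^{1 − 36} < 1, i.e. C(n, 9) < 6^{36 − 1} = 1719070799748422591028658176.
Check values of n near the boundary:
  n = 4403: C(4403, 9) = 1699894433046281918452233150; 1699894433046281918452233150 < 1719070799748422591028658176? YES
  n = 4404: C(4404, 9) = 1703375445537161676647015880; 1703375445537161676647015880 < 1719070799748422591028658176? YES
  n = 4405: C(4405, 9) = 1706862792900636302463627150; 1706862792900636302463627150 < 1719070799748422591028658176? YES
  n = 4406: C(4406, 9) = 1710356485221788389505285700; 1710356485221788389505285700 < 1719070799748422591028658176? YES
  n = 4407: C(4407, 9) = 1713856532599459170657070050; 1713856532599459170657070050 < 1719070799748422591028658176? YES
  n = 4408: C(4408, 9) = 1717362945146264156457459600; 1717362945146264156457459600 < 1719070799748422591028658176? YES
  n = 4409: C(4409, 9) = 1720875732988608787686577131; 1720875732988608787686577131 < 1719070799748422591028658176? NO
  n = 4410: C(4410, 9) = 1724394906266704102180823710; 1724394906266704102180823710 < 1719070799748422591028658176? NO
  n = 4411: C(4411, 9) = 1727920475134582415883601405; 1727920475134582415883601405 < 1719070799748422591028658176? NO
The largest n with C(n, 9) < 1719070799748422591028658176 is n = 4408 (where E[X] = 35778394690547169926197075/35813974994758803979763712 ≈ 0.999007). Hence R_6(9) > 4408, i.e. R_6(9) ≥ 4409.

Largest n = 4408; hence R_6(9) > 4408.


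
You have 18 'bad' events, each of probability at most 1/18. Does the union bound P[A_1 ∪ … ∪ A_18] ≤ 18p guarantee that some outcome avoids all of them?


Union bound: P[∪_{i=1}^{18} A_i] ≤ Σ_i P[A_i] ≤ 18·p = 18·(1/18) = 1.
Numerically: 1 ≈ 1.0000.
Is 1 < 1? NO.
Since the bound 1 is ≥ 1, the union bound is uninformative here; it does NOT by itself certify existence.

18·p = 1 ≈ 1.0000; existence NOT certified by the union bound.


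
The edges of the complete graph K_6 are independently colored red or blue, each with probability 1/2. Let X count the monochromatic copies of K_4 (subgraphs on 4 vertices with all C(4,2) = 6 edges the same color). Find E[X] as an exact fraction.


Let X = Σ_S X_S over the C(6, 4) = 15 subsets S of size 4, where X_S = 1 if the K_4 on S is monochromatic.
For a fixed S, the K_4 on S has C(4, 2) = 6 edges. P[all 6 edges red] = (1/2)^6, and likewise for blue, so P[monochromatic] = 2·(1/2)^6 = 2^{1 − 6} = 1/32.
By linearity: E[X] = C(6, 4) · 2^{1 − 6} = 15 · 1/32 = 15/32.
Numerically: E[X] ≈ 0.468750.

E[X] = C(6,4)·2^(1−C(4,2)) = 15/32 ≈ 0.468750.


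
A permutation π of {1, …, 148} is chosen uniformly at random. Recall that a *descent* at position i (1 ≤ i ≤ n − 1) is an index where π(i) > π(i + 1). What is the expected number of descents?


Write X = Σ X_I over i = 1, …, 147, with X_I the indicator of one descent.
There are 147 indicators.
For each fixed i, the pair (π(i), π(i+1)) is a uniformly random ordered pair of distinct values from {1, …, 148}; by symmetry P[π(i) > π(i+1)] = 1/2.
By linearity: E[X] = 147 · (1/2) = (148 − 1) · (1/2) = 147/2 ≈ 73.50000.

E[X] = 147/2 = 73.50000.


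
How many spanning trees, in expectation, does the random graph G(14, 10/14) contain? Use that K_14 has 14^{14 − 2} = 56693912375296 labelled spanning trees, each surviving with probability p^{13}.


K_14 has 14^{14 − 2} = 56693912375296 labelled spanning trees.
For each such spanning tree H, let X_H = 1 if all 13 edges of H are present in G. Then P[X_H = 1] = p^{13} = (5/7)^{13} = 1220703125/96889010407.
By linearity: E[X] = Σ_H E[X_H] = 56693912375296 · p^{13} = 56693912375296 · 1220703125/96889010407 = 5000000000000/7.
Numerically: E[X] ≈ 7.14e+11.

E[X] = 56693912375296 · (5/7)^{13} = 5000000000000/7 ≈ 7.14e+11.


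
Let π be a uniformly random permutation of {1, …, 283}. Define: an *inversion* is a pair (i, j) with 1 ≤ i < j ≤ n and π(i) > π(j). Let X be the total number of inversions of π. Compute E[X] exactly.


Write X = Σ X_I over the C(283, 2) = 39903 pairs i < j, with X_I the indicator of one inversion.
There are 39903 indicators.
For each fixed pair i < j, the values π(i) and π(j) are two distinct elements of {1, …, 283} in uniformly random order; by symmetry P[π(i) > π(j)] = 1/2.
By linearity: E[X] = 39903 · (1/2) = C(283, 2) · (1/2) = 39903/2 = 39903/2 ≈ 19951.500.

E[X] = 39903/2 = 19951.500.


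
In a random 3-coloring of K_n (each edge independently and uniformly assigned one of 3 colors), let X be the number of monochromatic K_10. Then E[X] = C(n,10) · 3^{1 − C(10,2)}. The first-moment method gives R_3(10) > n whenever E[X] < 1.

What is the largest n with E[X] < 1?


We need C(n, 10) · 3^{1 − 45} < 1, i.e. C(n, 10) < 3^{45 − 1} = 984770902183611232881.
Check values of n near the boundary:
  n = 567: C(567, 10) = 873787071273467749398; 873787071273467749398 < 984770902183611232881? YES
  n = 568: C(568, 10) = 889446337783744949208; 889446337783744949208 < 984770902183611232881? YES
  n = 569: C(569, 10) = 905357721286137524328; 905357721286137524328 < 984770902183611232881? YES
  n = 570: C(570, 10) = 921524823451961408691; 921524823451961408691 < 984770902183611232881? YES
  n = 571: C(571, 10) = 937951290893172842001; 937951290893172842001 < 984770902183611232881? YES
  n = 572: C(572, 10) = 954640815642161682606; 954640815642161682606 < 984770902183611232881? YES
  n = 573: C(573, 10) = 971597135635805762226; 971597135635805762226 < 984770902183611232881? YES
  n = 574: C(574, 10) = 988824035203816502691; 988824035203816502691 < 984770902183611232881? NO
  n = 575: C(575, 10) = 1006325345561406175305; 1006325345561406175305 < 984770902183611232881? NO
The largest n with C(n, 10) < 984770902183611232881 is n = 573 (where E[X] = 35985079097622435638/36472996377170786403 ≈ 0.9866225). Hence R_3(10) > 573, i.e. R_3(10) ≥ 574.

Largest n = 573; hence R_3(10) > 573.


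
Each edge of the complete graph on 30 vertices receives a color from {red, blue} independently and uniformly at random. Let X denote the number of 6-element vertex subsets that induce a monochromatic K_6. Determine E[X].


Let X = Σ_S X_S over the C(30, 6) = 593775 subsets S of size 6, where X_S = 1 if the K_6 on S is monochromatic.
For a fixed S, the K_6 on S has C(6, 2) = 15 edges. P[all 15 edges red] = (1/2)^15, and likewise for blue, so P[monochromatic] = 2·(1/2)^15 = 2^{1 − 15} = 1/16384.
By linearity: E[X] = C(30, 6) · 2^{1 − 15} = 593775 · 1/16384 = 593775/16384.
Numerically: E[X] ≈ 36.24115.

E[X] = C(30,6)·2^(1−C(6,2)) = 593775/16384 ≈ 36.24115.


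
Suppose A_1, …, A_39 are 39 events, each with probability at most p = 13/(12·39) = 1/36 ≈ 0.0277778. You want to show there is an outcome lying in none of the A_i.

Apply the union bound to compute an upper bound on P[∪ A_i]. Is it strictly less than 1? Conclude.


Union bound: P[∪_{i=1}^{39} A_i] ≤ Σ_i P[A_i] ≤ 39·p = 39·(1/36) = 13/12.
Numerically: 13/12 ≈ 1.0833333.
Is 13/12 < 1? NO.
Since the bound 13/12 is ≥ 1, the union bound is uninformative here; it does NOT by itself certify existence.

39·p = 13/12 ≈ 1.0833333; existence NOT certified by the union bound.


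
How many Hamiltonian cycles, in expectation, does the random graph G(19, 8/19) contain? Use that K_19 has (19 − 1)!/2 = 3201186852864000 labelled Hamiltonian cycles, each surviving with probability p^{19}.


K_19 has (19 − 1)!/2 = 3201186852864000 labelled Hamiltonian cycles.
For each such Hamiltonian cycle H, let X_H = 1 if all 19 edges of H are present in G. Then P[X_H = 1] = p^{19} = (8/19)^{19} = 144115188075855872/1978419655660313589123979.
By linearity of expectation: E[X] = Σ_H E[X_H] = 3201186852864000 · p^{19} = 3201186852864000 · 144115188075855872/1978419655660313589123979 = 461339645366452518590934417408000/1978419655660313589123979.
Numerically: E[X] ≈ 2.3319e+08.

E[X] = 3201186852864000 · (8/19)^{19} = 461339645366452518590934417408000/1978419655660313589123979 ≈ 2.3319e+08.


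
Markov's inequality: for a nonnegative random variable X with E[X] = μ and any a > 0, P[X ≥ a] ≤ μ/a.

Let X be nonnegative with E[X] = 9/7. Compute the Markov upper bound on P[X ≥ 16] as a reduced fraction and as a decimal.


μ = E[X] = 9/7, a = 16.
Markov: P[X ≥ 16] ≤ μ/a = (9/7)/16 = 9/112.
Numerically: ≈ 0.080357.
(Since a = 16 > μ = 1.285714, the bound 9/112 is < 1 and informative.)

P[X ≥ 16] ≤ 9/112 ≈ 0.080357.


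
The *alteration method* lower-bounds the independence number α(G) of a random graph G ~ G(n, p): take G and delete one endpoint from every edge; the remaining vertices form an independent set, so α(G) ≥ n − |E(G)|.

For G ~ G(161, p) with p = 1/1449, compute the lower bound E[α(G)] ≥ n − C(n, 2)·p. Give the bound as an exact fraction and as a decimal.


E[|E(G)|] = C(161, 2)·p = 12880 · (1/1449) = 80/9.
E[α(G)] ≥ n − E[|E(G)|] = 161 − 80/9 = 1369/9.
Numerically: ≈ 152.111111.
(This is only a lower bound; the true E[α(G)] may be larger.)

E[α(G)] ≥ 1369/9 ≈ 152.111111.


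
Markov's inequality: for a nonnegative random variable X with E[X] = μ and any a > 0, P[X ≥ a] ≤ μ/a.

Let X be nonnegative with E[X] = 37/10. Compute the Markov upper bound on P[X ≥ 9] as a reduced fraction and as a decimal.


μ = E[X] = 37/10, a = 9.
Markov: P[X ≥ 9] ≤ μ/a = (37/10)/9 = 37/90.
Numerically: ≈ 0.41111.
(Since a = 9 > μ = 3.70000, the bound 37/90 is < 1 and informative.)

P[X ≥ 9] ≤ 37/90 ≈ 0.41111.


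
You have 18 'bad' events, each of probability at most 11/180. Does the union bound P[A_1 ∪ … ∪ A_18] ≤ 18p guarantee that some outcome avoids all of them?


Union bound: P[∪_{i=1}^{18} A_i] ≤ Σ_i P[A_i] ≤ 18·p = 18·(11/180) = 11/10.
Numerically: 11/10 ≈ 1.1000000.
Is 11/10 < 1? NO.
Since the bound 11/10 is ≥ 1, the union bound is uninformative here; it does NOT by itself certify existence.

18·p = 11/10 ≈ 1.1000000; existence NOT certified by the union bound.


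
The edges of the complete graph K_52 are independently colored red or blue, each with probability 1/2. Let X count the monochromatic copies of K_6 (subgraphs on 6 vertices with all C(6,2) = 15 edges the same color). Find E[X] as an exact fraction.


Let X = Σ_S X_S over the C(52, 6) = 20358520 subsets S of size 6, where X_S = 1 if the K_6 on S is monochromatic.
For a fixed S, the K_6 on S has C(6, 2) = 15 edges. P[all 15 edges red] = (1/2)^15, and likewise for blue, so P[monochromatic] = 2·(1/2)^15 = 2^{1 − 15} = 1/16384.
By linearity: E[X] = C(52, 6) · 2^{1 − 15} = 20358520 · 1/16384 = 2544815/2048.
Numerically: E[X] ≈ 1242.58545.

E[X] = C(52,6)·2^(1−C(6,2)) = 2544815/2048 ≈ 1242.58545.


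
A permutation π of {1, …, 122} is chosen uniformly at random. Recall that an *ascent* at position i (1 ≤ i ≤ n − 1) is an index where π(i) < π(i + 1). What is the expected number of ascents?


Write X = Σ X_I over i = 1, …, 121, with X_I the indicator of one ascent.
There are 121 indicators.
For each fixed i, the pair (π(i), π(i+1)) is a uniformly random ordered pair of distinct values from {1, …, 122}; by symmetry P[π(i) < π(i+1)] = 1/2.
By linearity: E[X] = 121 · (1/2) = (122 − 1) · (1/2) = 121/2 ≈ 60.500000.

E[X] = 121/2 = 60.500000.


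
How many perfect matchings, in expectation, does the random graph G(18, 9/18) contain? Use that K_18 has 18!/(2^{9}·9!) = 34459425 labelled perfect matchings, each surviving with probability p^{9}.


K_18 has 18!/(2^{9}·9!) = 34459425 labelled perfect matchings.
For each such perfect matching H, let X_H = 1 if all 9 edges of H are present in G. Then P[X_H = 1] = p^{9} = (1/2)^{9} = 1/512.
Summing the indicators: E[X] = Σ_H E[X_H] = 34459425 · p^{9} = 34459425 · 1/512 = 34459425/512.
Numerically: E[X] ≈ 67303.6.

E[X] = 34459425 · (1/2)^{9} = 34459425/512 ≈ 67303.6.


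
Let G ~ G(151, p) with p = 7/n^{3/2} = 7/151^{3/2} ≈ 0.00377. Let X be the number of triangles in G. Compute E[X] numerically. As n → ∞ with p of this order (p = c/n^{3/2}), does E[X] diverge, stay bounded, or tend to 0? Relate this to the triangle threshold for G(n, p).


Number of potential triangles: C(151, 3) = 562475.
Each occurs with probability p³ ≈ (0.00377)³ ≈ 5.36906e-08.
By linearity: E[X] = C(151, 3)·p³ ≈ 562475 · 5.36906e-08 ≈ 0.030.
Since α = 3/2 > 1, p = c/n^{3/2} = o(1/n) is below the triangle threshold p ~ 1/n. Asymptotically E[X] ~ (c³/6)·n^{3(1−α)} = (7³/6)·n^{-1.5} → 0, so by Markov's inequality G has no triangles w.h.p.

E[X] ≈ 0.030; in regime p = Θ(1/n^{3/2}) E[X] tends to 0 (below the triangle threshold p ~ 1/n).


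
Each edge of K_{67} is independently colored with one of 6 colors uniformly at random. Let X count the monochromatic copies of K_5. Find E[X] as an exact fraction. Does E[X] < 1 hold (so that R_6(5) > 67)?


E[X] = C(67, 5) · 6^{1 − 10} = 9657648 · 6^{−9} = 9657648/10077696.
As a reduced fraction: E[X] = 67067/69984 ≈ 0.958.
Is E[X] < 1? YES.
Since E[X] < 1, there exists a 6-coloring of K_{67} with no monochromatic K_5; hence R_6(5) > 67.

E[X] = 67067/69984 ≈ 0.958; E[X] < 1, so R_6(5) > 67.


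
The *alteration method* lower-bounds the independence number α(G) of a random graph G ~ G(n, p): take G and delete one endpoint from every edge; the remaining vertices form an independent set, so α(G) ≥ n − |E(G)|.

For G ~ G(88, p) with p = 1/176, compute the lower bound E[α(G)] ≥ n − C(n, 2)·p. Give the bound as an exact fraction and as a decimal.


E[|E(G)|] = C(88, 2)·p = 3828 · (1/176) = 87/4.
E[α(G)] ≥ n − E[|E(G)|] = 88 − 87/4 = 265/4.
Numerically: ≈ 66.2500.
(This is only a lower bound; the true E[α(G)] may be larger.)

E[α(G)] ≥ 265/4 ≈ 66.2500.


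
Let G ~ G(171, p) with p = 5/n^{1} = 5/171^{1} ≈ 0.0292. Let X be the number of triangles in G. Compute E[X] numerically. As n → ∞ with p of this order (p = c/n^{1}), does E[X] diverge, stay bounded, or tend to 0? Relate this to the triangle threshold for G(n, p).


Number of potential triangles: C(171, 3) = 818805.
Each occurs with probability p³ ≈ (0.0292)³ ≈ 2.49989e-05.
By linearity: E[X] = C(171, 3)·p³ ≈ 818805 · 2.49989e-05 ≈ 20.469.
Here α = 1, so p = 5/n is exactly at the triangle threshold p ~ 1/n. Asymptotically E[X] → c³/6 = 5³/6 = 125/6 ≈ 20.833, a bounded constant. In this regime the triangle count is asymptotically Poisson(c³/6).

E[X] ≈ 20.469; in regime p = Θ(1/n^{1}) E[X] stays bounded (at the triangle threshold p ~ 1/n).


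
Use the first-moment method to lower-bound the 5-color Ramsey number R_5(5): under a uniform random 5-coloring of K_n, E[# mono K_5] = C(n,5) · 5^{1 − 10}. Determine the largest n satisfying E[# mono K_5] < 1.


We need C(n, 5) · 5^{1 − 10} < 1, i.e. C(n, 5) < 5^{10 − 1} = 1953125.
Check values of n near the boundary:
  n = 43: C(43, 5) = 962598; 962598 < 1953125? YES
  n = 44: C(44, 5) = 1086008; 1086008 < 1953125? YES
  n = 45: C(45, 5) = 1221759; 1221759 < 1953125? YES
  n = 46: C(46, 5) = 1370754; 1370754 < 1953125? YES
  n = 47: C(47, 5) = 1533939; 1533939 < 1953125? YES
  n = 48: C(48, 5) = 1712304; 1712304 < 1953125? YES
  n = 49: C(49, 5) = 1906884; 1906884 < 1953125? YES
  n = 50: C(50, 5) = 2118760; 2118760 < 1953125? NO
  n = 51: C(51, 5) = 2349060; 2349060 < 1953125? NO
  n = 52: C(52, 5) = 2598960; 2598960 < 1953125? NO
The largest n with C(n, 5) < 1953125 is n = 49 (where E[X] = 1906884/1953125 ≈ 0.9763). Hence R_5(5) > 49, i.e. R_5(5) ≥ 50.

Largest n = 49; hence R_5(5) > 49.


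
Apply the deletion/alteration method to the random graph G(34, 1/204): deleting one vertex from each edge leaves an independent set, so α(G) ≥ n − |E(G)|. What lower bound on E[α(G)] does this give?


E[|E(G)|] = C(34, 2)·p = 561 · (1/204) = 11/4.
E[α(G)] ≥ n − E[|E(G)|] = 34 − 11/4 = 125/4.
Numerically: ≈ 31.250.
(This is only a lower bound; the true E[α(G)] may be larger.)

E[α(G)] ≥ 125/4 ≈ 31.250.


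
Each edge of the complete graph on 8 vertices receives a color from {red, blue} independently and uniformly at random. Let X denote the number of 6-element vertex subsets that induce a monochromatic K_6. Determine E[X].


Let X = Σ_S X_S over the C(8, 6) = 28 subsets S of size 6, where X_S = 1 if the K_6 on S is monochromatic.
For a fixed S, the K_6 on S has C(6, 2) = 15 edges. P[all 15 edges red] = (1/2)^15, and likewise for blue, so P[monochromatic] = 2·(1/2)^15 = 2^{1 − 15} = 1/16384.
By linearity: E[X] = C(8, 6) · 2^{1 − 15} = 28 · 1/16384 = 7/4096.
Numerically: E[X] ≈ 0.002.

E[X] = C(8,6)·2^(1−C(6,2)) = 7/4096 ≈ 0.002.


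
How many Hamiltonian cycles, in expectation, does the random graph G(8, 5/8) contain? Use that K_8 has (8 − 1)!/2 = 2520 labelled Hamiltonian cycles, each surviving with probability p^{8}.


K_8 has (8 − 1)!/2 = 2520 labelled Hamiltonian cycles.
For each such Hamiltonian cycle H, let X_H = 1 if all 8 edges of H are present in G. Then P[X_H = 1] = p^{8} = (5/8)^{8} = 390625/16777216.
Summing the indicators: E[X] = Σ_H E[X_H] = 2520 · p^{8} = 2520 · 390625/16777216 = 123046875/2097152.
Numerically: E[X] ≈ 58.673.

E[X] = 2520 · (5/8)^{8} = 123046875/2097152 ≈ 58.673.


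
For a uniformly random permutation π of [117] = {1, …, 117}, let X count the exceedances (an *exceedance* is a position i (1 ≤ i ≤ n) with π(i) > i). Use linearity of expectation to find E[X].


Write X = Σ_{i=1}^{117} X_i, where X_i = 1_{π(i) > i}.
For each fixed i, π(i) is uniform over {1, …, 117} (marginal of a uniform permutation), so P[π(i) > i] = (n − i)/n. Summing: Σ_{i=1}^{117} (n − i)/n = (0 + 1 + … + 116)/117 = 117(117 − 1)/(2·117) = (117 − 1)/2.
Hence E[X] = Σ_{i=1}^{117} (117 − i)/117 = 58 ≈ 58.00000.

E[X] = 58 = 58.00000.


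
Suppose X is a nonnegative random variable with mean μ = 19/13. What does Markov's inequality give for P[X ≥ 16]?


μ = E[X] = 19/13, a = 16.
Markov: P[X ≥ 16] ≤ μ/a = (19/13)/16 = 19/208.
Numerically: ≈ 0.0913.
(Since a = 16 > μ = 1.4615, the bound 19/208 is < 1 and informative.)

P[X ≥ 16] ≤ 19/208 ≈ 0.0913.


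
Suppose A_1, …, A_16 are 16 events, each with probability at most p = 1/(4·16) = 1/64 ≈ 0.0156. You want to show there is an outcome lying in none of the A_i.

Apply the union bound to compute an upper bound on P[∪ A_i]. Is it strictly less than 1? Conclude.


Union bound: P[∪_{i=1}^{16} A_i] ≤ Σ_i P[A_i] ≤ 16·p = 16·(1/64) = 1/4.
Numerically: 1/4 ≈ 0.2500.
Is 1/4 < 1? YES.
Since P[∪ A_i] ≤ 1/4 < 1, the complement has P[∩ A_i^c] ≥ 1 − 1/4 = 3/4 > 0, so some outcome avoids every A_i.

16·p = 1/4 ≈ 0.2500; existence CERTIFIED by the union bound.


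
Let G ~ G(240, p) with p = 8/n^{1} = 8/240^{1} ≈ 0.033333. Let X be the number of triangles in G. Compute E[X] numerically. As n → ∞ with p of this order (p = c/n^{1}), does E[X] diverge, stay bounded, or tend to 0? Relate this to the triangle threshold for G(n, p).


Number of potential triangles: C(240, 3) = 2275280.
Each occurs with probability p³ ≈ (0.033333)³ ≈ 3.7037037e-05.
By linearity: E[X] = C(240, 3)·p³ ≈ 2275280 · 3.7037037e-05 ≈ 84.26963.
Here α = 1, so p = 8/n is exactly at the triangle threshold p ~ 1/n. Asymptotically E[X] → c³/6 = 8³/6 = 256/3 ≈ 85.33333, a bounded constant. In this regime the triangle count is asymptotically Poisson(c³/6).

E[X] ≈ 84.26963; in regime p = Θ(1/n^{1}) E[X] stays bounded (at the triangle threshold p ~ 1/n).


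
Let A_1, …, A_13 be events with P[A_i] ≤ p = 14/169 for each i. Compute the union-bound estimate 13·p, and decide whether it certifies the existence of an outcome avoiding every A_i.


Union bound: P[∪_{i=1}^{13} A_i] ≤ Σ_i P[A_i] ≤ 13·p = 13·(14/169) = 14/13.
Numerically: 14/13 ≈ 1.07692.
Is 14/13 < 1? NO.
Since the bound 14/13 is ≥ 1, the union bound is uninformative here; it does NOT by itself certify existence.

13·p = 14/13 ≈ 1.07692; existence NOT certified by the union bound.


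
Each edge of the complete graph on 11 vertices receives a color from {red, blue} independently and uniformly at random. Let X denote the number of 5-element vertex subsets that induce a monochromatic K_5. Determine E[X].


Let X = Σ_S X_S over the C(11, 5) = 462 subsets S of size 5, where X_S = 1 if the K_5 on S is monochromatic.
For a fixed S, the K_5 on S has C(5, 2) = 10 edges. P[all 10 edges red] = (1/2)^10, and likewise for blue, so P[monochromatic] = 2·(1/2)^10 = 2^{1 − 10} = 1/512.
Summing: E[X] = C(11, 5) · 2^{1 − 10} = 462 · 1/512 = 231/256.
Numerically: E[X] ≈ 0.90234.

E[X] = C(11,5)·2^(1−C(5,2)) = 231/256 ≈ 0.90234.


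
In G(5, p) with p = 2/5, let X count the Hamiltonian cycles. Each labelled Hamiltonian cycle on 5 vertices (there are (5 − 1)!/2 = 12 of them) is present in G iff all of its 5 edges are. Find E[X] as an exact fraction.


K_5 has (5 − 1)!/2 = 12 labelled Hamiltonian cycles.
For each such Hamiltonian cycle H, let X_H = 1 if all 5 edges of H are present in G. Then P[X_H = 1] = p^{5} = (2/5)^{5} = 32/3125.
Summing the indicators: E[X] = Σ_H E[X_H] = 12 · p^{5} = 12 · 32/3125 = 384/3125.
Numerically: E[X] ≈ 0.12288.

E[X] = 12 · (2/5)^{5} = 384/3125 ≈ 0.12288.


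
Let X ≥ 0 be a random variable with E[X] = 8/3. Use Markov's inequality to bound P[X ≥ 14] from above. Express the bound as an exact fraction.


μ = E[X] = 8/3, a = 14.
Markov: P[X ≥ 14] ≤ μ/a = (8/3)/14 = 4/21.
Numerically: ≈ 0.190.
(Since a = 14 > μ = 2.667, the bound 4/21 is < 1 and informative.)

P[X ≥ 14] ≤ 4/21 ≈ 0.190.


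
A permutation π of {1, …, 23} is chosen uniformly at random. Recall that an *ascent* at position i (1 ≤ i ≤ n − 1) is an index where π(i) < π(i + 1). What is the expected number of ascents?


Write X = Σ X_I over i = 1, …, 22, with X_I the indicator of one ascent.
There are 22 indicators.
For each fixed i, the pair (π(i), π(i+1)) is a uniformly random ordered pair of distinct values from {1, …, 23}; by symmetry P[π(i) < π(i+1)] = 1/2.
By linearity: E[X] = 22 · (1/2) = (23 − 1) · (1/2) = 11 ≈ 11.0000.

E[X] = 11 = 11.0000.


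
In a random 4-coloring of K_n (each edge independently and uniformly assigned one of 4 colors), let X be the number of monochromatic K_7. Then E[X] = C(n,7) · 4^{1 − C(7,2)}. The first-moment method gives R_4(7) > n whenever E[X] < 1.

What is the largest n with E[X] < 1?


We need C(n, 7) · 4^{1 − 21} < 1, i.e. C(n, 7) < 4^{21 − 1} = 1099511627776.
Check values of n near the boundary:
  n = 179: C(179, 7) = 1037437234460; 1037437234460 < 1099511627776? YES
  n = 180: C(180, 7) = 1079414463600; 1079414463600 < 1099511627776? YES
  n = 181: C(181, 7) = 1122839183400; 1122839183400 < 1099511627776? NO
  n = 182: C(182, 7) = 1167752750736; 1167752750736 < 1099511627776? NO
  n = 183: C(183, 7) = 1214197462413; 1214197462413 < 1099511627776? NO
The largest n with C(n, 7) < 1099511627776 is n = 180 (where E[X] = 67463403975/68719476736 ≈ 0.981722). Hence R_4(7) > 180, i.e. R_4(7) ≥ 181.

Largest n = 180; hence R_4(7) > 180.
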